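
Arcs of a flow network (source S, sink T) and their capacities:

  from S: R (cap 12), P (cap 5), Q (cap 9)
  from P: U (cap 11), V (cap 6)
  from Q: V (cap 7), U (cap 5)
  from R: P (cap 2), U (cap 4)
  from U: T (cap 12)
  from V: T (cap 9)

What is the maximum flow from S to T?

Augment S→P→U→T: bottleneck 5, flow now 5.
Augment S→Q→U→T: bottleneck 5, flow now 10.
Augment S→Q→V→T: bottleneck 4, flow now 14.
Augment S→R→U→T: bottleneck 2, flow now 16.
Augment S→R→P→V→T: bottleneck 2, flow now 18.
Augment S→R→U→P→V→T: bottleneck 2, flow now 20. (uses reverse residual edge)
No augmenting path remains; maximum flow = 20.
In the residual graph, reachable from S: {S, R}.
Min-cut edges: S→P (5), S→Q (9), R→P (2), R→U (4); capacity 5 + 9 + 2 + 4 = 20.
This cut is saturated, so no flow can exceed 20.

20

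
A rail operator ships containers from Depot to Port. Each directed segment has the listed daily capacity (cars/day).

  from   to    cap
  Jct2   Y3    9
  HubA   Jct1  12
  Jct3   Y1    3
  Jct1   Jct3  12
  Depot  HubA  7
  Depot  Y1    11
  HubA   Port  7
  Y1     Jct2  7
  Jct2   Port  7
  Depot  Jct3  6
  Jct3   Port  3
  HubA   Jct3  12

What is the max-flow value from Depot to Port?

Augment Depot→HubA→Port: bottleneck 7, flow now 7.
Augment Depot→Jct3→Port: bottleneck 3, flow now 10.
Augment Depot→Y1→Jct2→Port: bottleneck 7, flow now 17.
No augmenting path remains; maximum flow = 17.
In the residual graph, reachable from Depot: {Depot, Y1, Jct3}.
Min-cut edges: Depot→HubA (7), Y1→Jct2 (7), Jct3→Port (3); capacity 7 + 7 + 3 = 17.
This cut is saturated, so no flow can exceed 17.

17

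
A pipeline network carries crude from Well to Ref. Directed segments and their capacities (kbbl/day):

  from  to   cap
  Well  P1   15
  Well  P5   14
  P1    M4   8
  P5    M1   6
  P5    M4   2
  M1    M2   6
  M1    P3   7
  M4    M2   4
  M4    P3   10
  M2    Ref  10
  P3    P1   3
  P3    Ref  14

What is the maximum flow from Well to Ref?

Augment Well→P1→M4→M2→Ref: bottleneck 4, flow now 4.
Augment Well→P1→M4→P3→Ref: bottleneck 4, flow now 8.
Augment Well→P5→M1→M2→Ref: bottleneck 6, flow now 14.
Augment Well→P5→M4→P3→Ref: bottleneck 2, flow now 16.
No augmenting path remains; maximum flow = 16.
In the residual graph, reachable from Well: {Well, P1, P5}.
Min-cut edges: P1→M4 (8), P5→M1 (6), P5→M4 (2); capacity 8 + 6 + 2 = 16.
This cut is saturated, so no flow can exceed 16.

16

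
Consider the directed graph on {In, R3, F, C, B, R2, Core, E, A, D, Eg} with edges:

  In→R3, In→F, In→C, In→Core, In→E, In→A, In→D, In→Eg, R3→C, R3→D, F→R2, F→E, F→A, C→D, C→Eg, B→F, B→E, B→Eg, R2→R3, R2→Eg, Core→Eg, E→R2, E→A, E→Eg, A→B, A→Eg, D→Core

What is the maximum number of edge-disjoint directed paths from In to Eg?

6

Assign every edge capacity 1; by Menger, the answer equals the max flow.
Path In→Eg (+1); total 1.
Path In→C→Eg (+1); total 2.
Path In→Core→Eg (+1); total 3.
Path In→E→Eg (+1); total 4.
Path In→A→Eg (+1); total 5.
Path In→F→R2→Eg (+1); total 6.
No residual In→Eg path; max flow = 6.
Certifying cut of size 6: {C→Eg, Core→Eg, In→A, In→E, In→Eg, In→F}.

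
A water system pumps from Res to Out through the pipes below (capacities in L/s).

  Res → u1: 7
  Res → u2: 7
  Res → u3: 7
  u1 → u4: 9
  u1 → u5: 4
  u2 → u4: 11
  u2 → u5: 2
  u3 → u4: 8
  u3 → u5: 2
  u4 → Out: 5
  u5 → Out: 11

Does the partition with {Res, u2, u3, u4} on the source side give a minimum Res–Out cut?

Given cut capacity: 7 + 2 + 2 + 5 = 16.
Augment Res→u1→u4→Out: bottleneck 5, flow now 5.
Augment Res→u1→u5→Out: bottleneck 2, flow now 7.
Augment Res→u2→u5→Out: bottleneck 2, flow now 9.
Augment Res→u3→u5→Out: bottleneck 2, flow now 11.
Augment Res→u2→u4→u1→u5→Out: bottleneck 2, flow now 13. (uses reverse residual edge)
No augmenting path remains; maximum flow = 13.
In the residual graph, reachable from Res: {Res, u1, u2, u3, u4}.
Min-cut edges: u1→u5 (4), u2→u5 (2), u3→u5 (2), u4→Out (5); capacity 4 + 2 + 2 + 5 = 13.
Cut capacity 16 exceeds the max flow 13, so it is not minimum.

No — its capacity is 16, but the minimum cut has capacity 13.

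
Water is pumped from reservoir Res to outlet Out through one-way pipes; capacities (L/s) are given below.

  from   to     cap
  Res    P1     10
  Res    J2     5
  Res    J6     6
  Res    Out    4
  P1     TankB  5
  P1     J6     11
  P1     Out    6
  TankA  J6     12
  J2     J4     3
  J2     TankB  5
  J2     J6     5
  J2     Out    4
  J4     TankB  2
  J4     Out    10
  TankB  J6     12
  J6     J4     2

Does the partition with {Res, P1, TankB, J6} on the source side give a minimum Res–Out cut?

Yes — it is a minimum cut (capacity 17).

Given cut capacity: 5 + 4 + 6 + 2 = 17.
Augment Res→Out: bottleneck 4, flow now 4.
Augment Res→P1→Out: bottleneck 6, flow now 10.
Augment Res→J2→Out: bottleneck 4, flow now 14.
Augment Res→J2→J4→Out: bottleneck 1, flow now 15.
Augment Res→J6→J4→Out: bottleneck 2, flow now 17.
No augmenting path remains; maximum flow = 17.
Cut capacity 17 equals the max flow, so it is a minimum cut.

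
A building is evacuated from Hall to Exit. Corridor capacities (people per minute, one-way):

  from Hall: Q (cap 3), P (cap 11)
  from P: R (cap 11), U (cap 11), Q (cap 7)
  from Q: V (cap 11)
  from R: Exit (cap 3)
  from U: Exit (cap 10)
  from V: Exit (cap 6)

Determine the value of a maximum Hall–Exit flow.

14

Augment Hall→P→R→Exit: bottleneck 3, flow now 3.
Augment Hall→P→U→Exit: bottleneck 8, flow now 11.
Augment Hall→Q→V→Exit: bottleneck 3, flow now 14.
No augmenting path remains; maximum flow = 14.
In the residual graph, reachable from Hall: {Hall}.
Min-cut edges: Hall→P (11), Hall→Q (3); capacity 11 + 3 = 14.
This cut is saturated, so no flow can exceed 14.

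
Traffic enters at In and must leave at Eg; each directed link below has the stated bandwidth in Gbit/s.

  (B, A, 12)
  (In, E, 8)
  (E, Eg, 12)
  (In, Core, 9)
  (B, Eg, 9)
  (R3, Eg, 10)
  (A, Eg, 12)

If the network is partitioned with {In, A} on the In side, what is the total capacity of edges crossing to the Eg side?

29

Edges leaving {In, A}: In→E (8), In→Core (9), A→Eg (12).
Cut capacity = 8 + 9 + 12 = 29.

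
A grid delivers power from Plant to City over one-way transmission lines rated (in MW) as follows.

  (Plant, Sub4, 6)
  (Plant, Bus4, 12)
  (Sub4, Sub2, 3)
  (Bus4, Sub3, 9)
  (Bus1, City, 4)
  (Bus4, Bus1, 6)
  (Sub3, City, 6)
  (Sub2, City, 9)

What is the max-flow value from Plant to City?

Augment Plant→Bus4→Bus1→City: bottleneck 4, flow now 4.
Augment Plant→Bus4→Sub3→City: bottleneck 6, flow now 10.
Augment Plant→Sub4→Sub2→City: bottleneck 3, flow now 13.
No augmenting path remains; maximum flow = 13.
In the residual graph, reachable from Plant: {Plant, Bus4, Sub4, Bus1, Sub3}.
Min-cut edges: Sub4→Sub2 (3), Bus1→City (4), Sub3→City (6); capacity 3 + 4 + 6 = 13.
This cut is saturated, so no flow can exceed 13.

13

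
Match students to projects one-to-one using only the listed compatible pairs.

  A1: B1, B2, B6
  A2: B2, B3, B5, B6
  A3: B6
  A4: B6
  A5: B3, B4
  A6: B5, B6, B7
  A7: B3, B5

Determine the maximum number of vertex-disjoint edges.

6

Unit-capacity flow: source→left, listed edges, right→sink; max matching = max flow.
Augmenting path A1→B1 (+1); matched 1.
Augmenting path A2→B2 (+1); matched 2.
Augmenting path A3→B6 (+1); matched 3.
Augmenting path A5→B3 (+1); matched 4.
Augmenting path A6→B5 (+1); matched 5.
Augmenting path A7→B3→A5→B4 (+1); matched 6.
No augmenting path remains; maximum matching = 6.
König certificate: {A1, A2, A5, A6, A7, B6} is a vertex cover of size 6 (every listed pair touches it), so no matching can be larger.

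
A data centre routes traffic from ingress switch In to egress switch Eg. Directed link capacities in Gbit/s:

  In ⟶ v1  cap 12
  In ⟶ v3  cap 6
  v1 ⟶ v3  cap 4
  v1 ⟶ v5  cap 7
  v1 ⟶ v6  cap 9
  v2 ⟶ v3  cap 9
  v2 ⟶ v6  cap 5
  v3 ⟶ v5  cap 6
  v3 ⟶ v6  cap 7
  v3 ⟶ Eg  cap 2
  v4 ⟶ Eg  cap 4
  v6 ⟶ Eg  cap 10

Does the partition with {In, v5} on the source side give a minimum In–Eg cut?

Given cut capacity: 12 + 6 = 18.
Augment In→v3→Eg: bottleneck 2, flow now 2.
Augment In→v1→v6→Eg: bottleneck 9, flow now 11.
Augment In→v3→v6→Eg: bottleneck 1, flow now 12.
No augmenting path remains; maximum flow = 12.
In the residual graph, reachable from In: {In, v1, v3, v5, v6}.
Min-cut edges: v3→Eg (2), v6→Eg (10); capacity 2 + 10 = 12.
Cut capacity 18 exceeds the max flow 12, so it is not minimum.

No — its capacity is 18, but the minimum cut has capacity 12.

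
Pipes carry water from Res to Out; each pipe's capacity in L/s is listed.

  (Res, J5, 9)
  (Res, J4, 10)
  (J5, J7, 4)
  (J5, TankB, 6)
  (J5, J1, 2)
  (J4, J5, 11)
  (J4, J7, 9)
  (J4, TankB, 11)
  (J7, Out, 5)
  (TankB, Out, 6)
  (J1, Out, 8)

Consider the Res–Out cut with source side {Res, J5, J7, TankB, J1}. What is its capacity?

Edges leaving {Res, J5, J7, TankB, J1}: Res→J4 (10), J7→Out (5), TankB→Out (6), J1→Out (8).
Cut capacity = 10 + 5 + 6 + 8 = 29.

29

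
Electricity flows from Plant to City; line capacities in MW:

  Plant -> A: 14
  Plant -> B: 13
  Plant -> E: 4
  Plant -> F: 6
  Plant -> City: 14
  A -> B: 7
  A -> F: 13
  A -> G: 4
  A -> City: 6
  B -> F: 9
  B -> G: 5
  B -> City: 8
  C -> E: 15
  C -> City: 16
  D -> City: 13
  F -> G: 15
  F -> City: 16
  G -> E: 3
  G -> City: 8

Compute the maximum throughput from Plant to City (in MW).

47

Augment Plant→City: bottleneck 14, flow now 14.
Augment Plant→A→City: bottleneck 6, flow now 20.
Augment Plant→B→City: bottleneck 8, flow now 28.
Augment Plant→F→City: bottleneck 6, flow now 34.
Augment Plant→A→F→City: bottleneck 8, flow now 42.
Augment Plant→B→F→City: bottleneck 2, flow now 44.
Augment Plant→B→G→City: bottleneck 3, flow now 47.
No augmenting path remains; maximum flow = 47.
In the residual graph, reachable from Plant: {Plant, E}.
Min-cut edges: Plant→A (14), Plant→B (13), Plant→F (6), Plant→City (14); capacity 14 + 13 + 6 + 14 = 47.
This cut is saturated, so no flow can exceed 47.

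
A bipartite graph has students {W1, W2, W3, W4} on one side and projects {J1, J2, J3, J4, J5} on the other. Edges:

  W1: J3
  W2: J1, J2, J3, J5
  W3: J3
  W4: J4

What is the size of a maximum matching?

Unit-capacity flow: source→left, listed edges, right→sink; max matching = max flow.
Augmenting path W1→J3 (+1); matched 1.
Augmenting path W2→J1 (+1); matched 2.
Augmenting path W4→J4 (+1); matched 3.
No augmenting path remains; maximum matching = 3.
König certificate: {W2, W4, J3} is a vertex cover of size 3 (every listed pair touches it), so no matching can be larger.

3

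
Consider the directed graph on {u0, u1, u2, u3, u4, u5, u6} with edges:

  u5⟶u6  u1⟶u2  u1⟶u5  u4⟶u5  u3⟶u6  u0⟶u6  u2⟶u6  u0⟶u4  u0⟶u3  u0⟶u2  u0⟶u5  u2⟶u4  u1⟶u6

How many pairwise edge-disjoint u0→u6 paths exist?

4

Assign every edge capacity 1; by Menger, the answer equals the max flow.
Path u0→u6 (+1); total 1.
Path u0→u2→u6 (+1); total 2.
Path u0→u3→u6 (+1); total 3.
Path u0→u5→u6 (+1); total 4.
No residual u0→u6 path; max flow = 4.
Certifying cut of size 4: {u0→u2, u0→u3, u0→u6, u5→u6}.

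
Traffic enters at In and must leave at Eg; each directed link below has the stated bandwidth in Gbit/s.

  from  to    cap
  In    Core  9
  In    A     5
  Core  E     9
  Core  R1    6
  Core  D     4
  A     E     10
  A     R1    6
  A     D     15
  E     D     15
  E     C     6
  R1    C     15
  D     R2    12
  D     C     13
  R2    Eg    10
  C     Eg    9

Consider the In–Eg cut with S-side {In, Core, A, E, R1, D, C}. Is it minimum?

No — its capacity is 21, but the minimum cut has capacity 14.

Given cut capacity: 12 + 9 = 21.
Augment In→Core→E→C→Eg: bottleneck 6, flow now 6.
Augment In→Core→R1→C→Eg: bottleneck 3, flow now 9.
Augment In→A→D→R2→Eg: bottleneck 5, flow now 14.
No augmenting path remains; maximum flow = 14.
In the residual graph, reachable from In: {In}.
Min-cut edges: In→Core (9), In→A (5); capacity 9 + 5 = 14.
Cut capacity 21 exceeds the max flow 14, so it is not minimum.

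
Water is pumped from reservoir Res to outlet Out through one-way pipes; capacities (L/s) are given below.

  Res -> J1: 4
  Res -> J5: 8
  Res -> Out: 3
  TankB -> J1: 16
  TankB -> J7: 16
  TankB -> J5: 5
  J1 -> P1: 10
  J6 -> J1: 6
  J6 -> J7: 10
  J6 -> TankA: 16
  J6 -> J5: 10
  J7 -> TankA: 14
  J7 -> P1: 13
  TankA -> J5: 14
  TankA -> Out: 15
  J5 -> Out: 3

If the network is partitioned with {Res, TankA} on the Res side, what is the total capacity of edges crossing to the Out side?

Edges leaving {Res, TankA}: Res→J1 (4), Res→J5 (8), Res→Out (3), TankA→J5 (14), TankA→Out (15).
Cut capacity = 4 + 8 + 3 + 14 + 15 = 44.

44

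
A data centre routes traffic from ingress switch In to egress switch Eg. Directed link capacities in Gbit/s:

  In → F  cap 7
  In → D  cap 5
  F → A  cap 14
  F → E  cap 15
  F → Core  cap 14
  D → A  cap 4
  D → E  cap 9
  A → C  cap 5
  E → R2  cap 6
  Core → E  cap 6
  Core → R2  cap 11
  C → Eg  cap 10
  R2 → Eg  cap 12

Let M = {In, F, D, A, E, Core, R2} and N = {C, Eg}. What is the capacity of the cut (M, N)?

17

Edges leaving {In, F, D, A, E, Core, R2}: A→C (5), R2→Eg (12).
Cut capacity = 5 + 12 = 17.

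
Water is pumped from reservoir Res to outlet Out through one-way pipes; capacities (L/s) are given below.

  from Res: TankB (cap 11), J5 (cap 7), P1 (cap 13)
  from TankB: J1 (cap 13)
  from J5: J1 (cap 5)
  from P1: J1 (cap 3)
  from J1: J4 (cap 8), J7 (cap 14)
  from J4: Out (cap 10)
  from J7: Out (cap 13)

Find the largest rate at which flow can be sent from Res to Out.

Augment Res→TankB→J1→J4→Out: bottleneck 8, flow now 8.
Augment Res→TankB→J1→J7→Out: bottleneck 3, flow now 11.
Augment Res→J5→J1→J7→Out: bottleneck 5, flow now 16.
Augment Res→P1→J1→J7→Out: bottleneck 3, flow now 19.
No augmenting path remains; maximum flow = 19.
In the residual graph, reachable from Res: {Res, J5, P1}.
Min-cut edges: Res→TankB (11), J5→J1 (5), P1→J1 (3); capacity 11 + 5 + 3 = 19.
This cut is saturated, so no flow can exceed 19.

19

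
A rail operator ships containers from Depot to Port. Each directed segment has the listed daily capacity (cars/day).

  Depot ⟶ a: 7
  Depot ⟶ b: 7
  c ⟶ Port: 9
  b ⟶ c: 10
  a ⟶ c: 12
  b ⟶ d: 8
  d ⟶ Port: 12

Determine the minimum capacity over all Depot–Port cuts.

Augment Depot→a→c→Port: bottleneck 7, flow now 7.
Augment Depot→b→c→Port: bottleneck 2, flow now 9.
Augment Depot→b→d→Port: bottleneck 5, flow now 14.
No augmenting path remains; maximum flow = 14.
By max-flow min-cut, the minimum cut capacity equals the max flow.
In the residual graph, reachable from Depot: {Depot}.
Min-cut edges: Depot→a (7), Depot→b (7); capacity 7 + 7 = 14.

14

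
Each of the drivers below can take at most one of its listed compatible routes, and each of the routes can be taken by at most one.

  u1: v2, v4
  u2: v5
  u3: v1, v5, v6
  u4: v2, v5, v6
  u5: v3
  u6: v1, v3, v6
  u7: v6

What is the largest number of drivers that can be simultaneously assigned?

Unit-capacity flow: source→left, listed edges, right→sink; max matching = max flow.
Augmenting path u1→v2 (+1); matched 1.
Augmenting path u2→v5 (+1); matched 2.
Augmenting path u3→v1 (+1); matched 3.
Augmenting path u4→v6 (+1); matched 4.
Augmenting path u5→v3 (+1); matched 5.
Augmenting path u6→v6→u4→v2→u1→v4 (+1); matched 6.
No augmenting path remains; maximum matching = 6.
König certificate: {u1, u4, v1, v3, v5, v6} is a vertex cover of size 6 (every listed pair touches it), so no matching can be larger.

6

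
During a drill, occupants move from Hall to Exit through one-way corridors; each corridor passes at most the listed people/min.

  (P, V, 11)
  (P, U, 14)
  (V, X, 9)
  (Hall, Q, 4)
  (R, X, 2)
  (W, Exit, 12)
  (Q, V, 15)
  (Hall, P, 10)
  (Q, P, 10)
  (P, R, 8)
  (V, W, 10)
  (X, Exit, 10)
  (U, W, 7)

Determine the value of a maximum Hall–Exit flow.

14

Augment Hall→P→R→X→Exit: bottleneck 2, flow now 2.
Augment Hall→P→U→W→Exit: bottleneck 7, flow now 9.
Augment Hall→P→V→W→Exit: bottleneck 1, flow now 10.
Augment Hall→Q→V→W→Exit: bottleneck 4, flow now 14.
No augmenting path remains; maximum flow = 14.
In the residual graph, reachable from Hall: {Hall}.
Min-cut edges: Hall→P (10), Hall→Q (4); capacity 10 + 4 = 14.
This cut is saturated, so no flow can exceed 14.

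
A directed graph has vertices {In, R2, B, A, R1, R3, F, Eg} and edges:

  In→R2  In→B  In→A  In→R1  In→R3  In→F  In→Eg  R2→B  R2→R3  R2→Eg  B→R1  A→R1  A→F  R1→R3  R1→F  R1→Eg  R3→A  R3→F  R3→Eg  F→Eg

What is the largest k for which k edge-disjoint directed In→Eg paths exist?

Assign every edge capacity 1; by Menger, the answer equals the max flow.
Path In→Eg (+1); total 1.
Path In→R2→Eg (+1); total 2.
Path In→R1→Eg (+1); total 3.
Path In→R3→Eg (+1); total 4.
Path In→F→Eg (+1); total 5.
No residual In→Eg path; max flow = 5.
Certifying cut of size 5: {F→Eg, In→Eg, In→R2, R1→Eg, R3→Eg}.

5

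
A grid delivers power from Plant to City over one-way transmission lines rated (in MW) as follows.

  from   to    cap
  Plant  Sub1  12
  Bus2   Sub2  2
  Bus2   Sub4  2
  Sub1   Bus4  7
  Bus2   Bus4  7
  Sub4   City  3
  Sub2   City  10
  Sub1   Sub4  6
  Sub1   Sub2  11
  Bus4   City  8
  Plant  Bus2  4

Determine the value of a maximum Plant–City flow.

16

Augment Plant→Bus2→Sub4→City: bottleneck 2, flow now 2.
Augment Plant→Bus2→Sub2→City: bottleneck 2, flow now 4.
Augment Plant→Sub1→Sub4→City: bottleneck 1, flow now 5.
Augment Plant→Sub1→Sub2→City: bottleneck 8, flow now 13.
Augment Plant→Sub1→Bus4→City: bottleneck 3, flow now 16.
No augmenting path remains; maximum flow = 16.
In the residual graph, reachable from Plant: {Plant}.
Min-cut edges: Plant→Bus2 (4), Plant→Sub1 (12); capacity 4 + 12 = 16.
This cut is saturated, so no flow can exceed 16.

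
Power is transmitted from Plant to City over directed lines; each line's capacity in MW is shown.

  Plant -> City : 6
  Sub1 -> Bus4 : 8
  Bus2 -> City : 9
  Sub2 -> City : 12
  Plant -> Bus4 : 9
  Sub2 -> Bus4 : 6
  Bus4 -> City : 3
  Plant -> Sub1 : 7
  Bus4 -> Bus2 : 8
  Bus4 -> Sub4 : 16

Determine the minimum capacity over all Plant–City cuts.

17

Augment Plant→City: bottleneck 6, flow now 6.
Augment Plant→Bus4→City: bottleneck 3, flow now 9.
Augment Plant→Bus4→Bus2→City: bottleneck 6, flow now 15.
Augment Plant→Sub1→Bus4→Bus2→City: bottleneck 2, flow now 17.
No augmenting path remains; maximum flow = 17.
By max-flow min-cut, the minimum cut capacity equals the max flow.
In the residual graph, reachable from Plant: {Plant, Sub1, Bus4, Sub4}.
Min-cut edges: Plant→City (6), Bus4→Bus2 (8), Bus4→City (3); capacity 6 + 8 + 3 = 17.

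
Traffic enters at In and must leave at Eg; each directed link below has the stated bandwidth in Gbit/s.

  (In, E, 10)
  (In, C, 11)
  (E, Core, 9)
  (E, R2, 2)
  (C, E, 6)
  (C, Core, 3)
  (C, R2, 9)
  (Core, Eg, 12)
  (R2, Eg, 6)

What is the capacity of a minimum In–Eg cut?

18

Augment In→E→Core→Eg: bottleneck 9, flow now 9.
Augment In→E→R2→Eg: bottleneck 1, flow now 10.
Augment In→C→Core→Eg: bottleneck 3, flow now 13.
Augment In→C→R2→Eg: bottleneck 5, flow now 18.
No augmenting path remains; maximum flow = 18.
By max-flow min-cut, the minimum cut capacity equals the max flow.
In the residual graph, reachable from In: {In, E, C, R2}.
Min-cut edges: E→Core (9), C→Core (3), R2→Eg (6); capacity 9 + 3 + 6 = 18.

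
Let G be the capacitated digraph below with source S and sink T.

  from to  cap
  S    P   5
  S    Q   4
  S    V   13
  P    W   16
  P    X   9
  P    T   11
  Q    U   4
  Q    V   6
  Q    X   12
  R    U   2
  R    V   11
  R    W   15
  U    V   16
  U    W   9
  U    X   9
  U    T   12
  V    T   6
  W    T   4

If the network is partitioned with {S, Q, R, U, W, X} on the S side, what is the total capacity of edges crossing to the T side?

67

Edges leaving {S, Q, R, U, W, X}: S→P (5), S→V (13), Q→V (6), R→V (11), U→V (16), U→T (12), W→T (4).
Cut capacity = 5 + 13 + 6 + 11 + 16 + 12 + 4 = 67.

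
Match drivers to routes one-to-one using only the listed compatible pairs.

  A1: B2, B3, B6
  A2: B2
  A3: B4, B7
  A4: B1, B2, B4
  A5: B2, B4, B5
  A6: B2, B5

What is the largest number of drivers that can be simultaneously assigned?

6

Unit-capacity flow: source→left, listed edges, right→sink; max matching = max flow.
Augmenting path A1→B2 (+1); matched 1.
Augmenting path A3→B4 (+1); matched 2.
Augmenting path A4→B1 (+1); matched 3.
Augmenting path A5→B5 (+1); matched 4.
Augmenting path A2→B2→A1→B3 (+1); matched 5.
Augmenting path A6→B5→A5→B4→A3→B7 (+1); matched 6.
No augmenting path remains; maximum matching = 6.
König certificate: {A1, A2, A3, A4, A5, A6} is a vertex cover of size 6 (every listed pair touches it), so no matching can be larger.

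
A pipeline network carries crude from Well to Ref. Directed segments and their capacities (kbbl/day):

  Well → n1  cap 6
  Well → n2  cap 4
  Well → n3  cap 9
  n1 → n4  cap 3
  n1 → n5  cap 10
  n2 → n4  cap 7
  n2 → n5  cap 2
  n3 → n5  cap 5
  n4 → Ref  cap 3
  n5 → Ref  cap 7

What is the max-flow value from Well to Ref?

Augment Well→n1→n4→Ref: bottleneck 3, flow now 3.
Augment Well→n1→n5→Ref: bottleneck 3, flow now 6.
Augment Well→n2→n5→Ref: bottleneck 2, flow now 8.
Augment Well→n3→n5→Ref: bottleneck 2, flow now 10.
No augmenting path remains; maximum flow = 10.
In the residual graph, reachable from Well: {Well, n1, n2, n3, n4, n5}.
Min-cut edges: n4→Ref (3), n5→Ref (7); capacity 3 + 7 = 10.
This cut is saturated, so no flow can exceed 10.

10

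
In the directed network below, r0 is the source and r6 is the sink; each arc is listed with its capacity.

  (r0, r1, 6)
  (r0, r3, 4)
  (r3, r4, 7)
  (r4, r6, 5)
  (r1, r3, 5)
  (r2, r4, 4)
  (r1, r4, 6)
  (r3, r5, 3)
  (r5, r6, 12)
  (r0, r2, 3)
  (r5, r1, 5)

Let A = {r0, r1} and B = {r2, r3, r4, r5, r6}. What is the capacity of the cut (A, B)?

Edges leaving {r0, r1}: r0→r2 (3), r0→r3 (4), r1→r3 (5), r1→r4 (6).
Cut capacity = 3 + 4 + 5 + 6 = 18.

18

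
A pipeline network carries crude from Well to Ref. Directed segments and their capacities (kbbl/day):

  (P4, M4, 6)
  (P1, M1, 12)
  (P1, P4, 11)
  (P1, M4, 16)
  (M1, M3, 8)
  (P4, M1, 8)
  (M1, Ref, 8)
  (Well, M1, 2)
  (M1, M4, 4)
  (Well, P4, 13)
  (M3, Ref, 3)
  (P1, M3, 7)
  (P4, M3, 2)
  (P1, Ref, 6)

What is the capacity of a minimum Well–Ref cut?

11

Augment Well→M1→Ref: bottleneck 2, flow now 2.
Augment Well→P4→M1→Ref: bottleneck 6, flow now 8.
Augment Well→P4→M3→Ref: bottleneck 2, flow now 10.
Augment Well→P4→M1→M3→Ref: bottleneck 1, flow now 11.
No augmenting path remains; maximum flow = 11.
By max-flow min-cut, the minimum cut capacity equals the max flow.
In the residual graph, reachable from Well: {Well, P4, M4, M1, M3}.
Min-cut edges: M1→Ref (8), M3→Ref (3); capacity 8 + 3 = 11.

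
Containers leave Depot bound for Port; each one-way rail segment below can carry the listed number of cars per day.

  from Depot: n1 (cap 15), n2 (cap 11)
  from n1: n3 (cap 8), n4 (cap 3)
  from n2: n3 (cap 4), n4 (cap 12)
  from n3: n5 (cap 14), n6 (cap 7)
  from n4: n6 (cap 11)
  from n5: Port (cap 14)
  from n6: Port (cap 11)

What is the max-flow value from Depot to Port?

Augment Depot→n1→n3→n5→Port: bottleneck 8, flow now 8.
Augment Depot→n1→n4→n6→Port: bottleneck 3, flow now 11.
Augment Depot→n2→n3→n5→Port: bottleneck 4, flow now 15.
Augment Depot→n2→n4→n6→Port: bottleneck 7, flow now 22.
No augmenting path remains; maximum flow = 22.
In the residual graph, reachable from Depot: {Depot, n1}.
Min-cut edges: Depot→n2 (11), n1→n3 (8), n1→n4 (3); capacity 11 + 8 + 3 = 22.
This cut is saturated, so no flow can exceed 22.

22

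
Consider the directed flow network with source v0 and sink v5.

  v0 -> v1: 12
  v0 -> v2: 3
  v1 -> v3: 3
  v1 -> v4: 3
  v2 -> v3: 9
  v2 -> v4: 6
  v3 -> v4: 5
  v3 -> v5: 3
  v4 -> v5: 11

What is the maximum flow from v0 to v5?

9

Augment v0→v1→v3→v5: bottleneck 3, flow now 3.
Augment v0→v1→v4→v5: bottleneck 3, flow now 6.
Augment v0→v2→v4→v5: bottleneck 3, flow now 9.
No augmenting path remains; maximum flow = 9.
In the residual graph, reachable from v0: {v0, v1}.
Min-cut edges: v0→v2 (3), v1→v3 (3), v1→v4 (3); capacity 3 + 3 + 3 = 9.
This cut is saturated, so no flow can exceed 9.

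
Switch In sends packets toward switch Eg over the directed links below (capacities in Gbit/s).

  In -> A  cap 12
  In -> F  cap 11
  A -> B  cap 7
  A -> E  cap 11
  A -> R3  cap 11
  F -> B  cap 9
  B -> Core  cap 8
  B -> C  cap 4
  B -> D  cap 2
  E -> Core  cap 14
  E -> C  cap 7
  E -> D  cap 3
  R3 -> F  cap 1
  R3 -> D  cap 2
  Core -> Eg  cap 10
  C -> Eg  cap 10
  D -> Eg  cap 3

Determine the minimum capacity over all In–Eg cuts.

21

Augment In→A→B→Core→Eg: bottleneck 7, flow now 7.
Augment In→A→E→Core→Eg: bottleneck 3, flow now 10.
Augment In→A→E→C→Eg: bottleneck 2, flow now 12.
Augment In→F→B→C→Eg: bottleneck 4, flow now 16.
Augment In→F→B→D→Eg: bottleneck 2, flow now 18.
Augment In→F→B→A→E→C→Eg: bottleneck 3, flow now 21. (uses reverse residual edge)
No augmenting path remains; maximum flow = 21.
By max-flow min-cut, the minimum cut capacity equals the max flow.
In the residual graph, reachable from In: {In, F}.
Min-cut edges: In→A (12), F→B (9); capacity 12 + 9 = 21.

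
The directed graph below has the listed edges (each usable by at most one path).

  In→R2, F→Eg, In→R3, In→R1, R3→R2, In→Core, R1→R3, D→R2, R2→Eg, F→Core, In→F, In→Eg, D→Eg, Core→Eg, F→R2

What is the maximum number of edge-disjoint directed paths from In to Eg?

Assign every edge capacity 1; by Menger, the answer equals the max flow.
Path In→Eg (+1); total 1.
Path In→F→Eg (+1); total 2.
Path In→R2→Eg (+1); total 3.
Path In→Core→Eg (+1); total 4.
No residual In→Eg path; max flow = 4.
Certifying cut of size 4: {In→Core, In→Eg, In→F, R2→Eg}.

4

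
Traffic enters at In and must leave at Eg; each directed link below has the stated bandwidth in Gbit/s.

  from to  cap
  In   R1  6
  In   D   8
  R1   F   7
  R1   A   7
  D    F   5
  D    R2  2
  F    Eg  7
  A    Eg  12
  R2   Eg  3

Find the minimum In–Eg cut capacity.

13

Augment In→R1→F→Eg: bottleneck 6, flow now 6.
Augment In→D→F→Eg: bottleneck 1, flow now 7.
Augment In→D→R2→Eg: bottleneck 2, flow now 9.
Augment In→D→F→R1→A→Eg: bottleneck 4, flow now 13. (uses reverse residual edge)
No augmenting path remains; maximum flow = 13.
By max-flow min-cut, the minimum cut capacity equals the max flow.
In the residual graph, reachable from In: {In, D}.
Min-cut edges: In→R1 (6), D→F (5), D→R2 (2); capacity 6 + 5 + 2 = 13.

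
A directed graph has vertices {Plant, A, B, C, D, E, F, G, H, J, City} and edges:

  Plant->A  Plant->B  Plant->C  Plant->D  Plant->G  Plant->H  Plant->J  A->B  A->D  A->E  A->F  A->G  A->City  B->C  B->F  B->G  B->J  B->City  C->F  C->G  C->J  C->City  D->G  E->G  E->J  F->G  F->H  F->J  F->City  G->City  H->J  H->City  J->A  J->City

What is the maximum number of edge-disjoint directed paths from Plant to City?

Assign every edge capacity 1; by Menger, the answer equals the max flow.
Path Plant→A→City (+1); total 1.
Path Plant→B→City (+1); total 2.
Path Plant→C→City (+1); total 3.
Path Plant→G→City (+1); total 4.
Path Plant→H→City (+1); total 5.
Path Plant→J→City (+1); total 6.
No residual Plant→City path; max flow = 6.
Certifying cut of size 6: {G→City, Plant→A, Plant→B, Plant→C, Plant→H, Plant→J}.

6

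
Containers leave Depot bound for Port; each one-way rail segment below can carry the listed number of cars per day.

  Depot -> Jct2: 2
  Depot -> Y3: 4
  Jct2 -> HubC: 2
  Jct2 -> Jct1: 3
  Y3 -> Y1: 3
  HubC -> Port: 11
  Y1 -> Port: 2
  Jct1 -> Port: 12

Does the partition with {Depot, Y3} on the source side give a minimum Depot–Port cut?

No — its capacity is 5, but the minimum cut has capacity 4.

Given cut capacity: 2 + 3 = 5.
Augment Depot→Jct2→HubC→Port: bottleneck 2, flow now 2.
Augment Depot→Y3→Y1→Port: bottleneck 2, flow now 4.
No augmenting path remains; maximum flow = 4.
In the residual graph, reachable from Depot: {Depot, Y3, Y1}.
Min-cut edges: Depot→Jct2 (2), Y1→Port (2); capacity 2 + 2 = 4.
Cut capacity 5 exceeds the max flow 4, so it is not minimum.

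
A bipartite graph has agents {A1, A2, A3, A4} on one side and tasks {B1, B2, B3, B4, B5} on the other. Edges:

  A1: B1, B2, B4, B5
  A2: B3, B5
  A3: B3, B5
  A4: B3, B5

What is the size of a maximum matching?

Unit-capacity flow: source→left, listed edges, right→sink; max matching = max flow.
Augmenting path A1→B1 (+1); matched 1.
Augmenting path A2→B3 (+1); matched 2.
Augmenting path A3→B5 (+1); matched 3.
No augmenting path remains; maximum matching = 3.
König certificate: {A1, B3, B5} is a vertex cover of size 3 (every listed pair touches it), so no matching can be larger.

3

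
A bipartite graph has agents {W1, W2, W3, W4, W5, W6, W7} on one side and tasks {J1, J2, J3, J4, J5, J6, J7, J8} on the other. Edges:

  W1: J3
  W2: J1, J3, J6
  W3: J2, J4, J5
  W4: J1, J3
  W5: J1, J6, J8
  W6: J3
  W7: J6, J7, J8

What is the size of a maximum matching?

6

Unit-capacity flow: source→left, listed edges, right→sink; max matching = max flow.
Augmenting path W1→J3 (+1); matched 1.
Augmenting path W2→J1 (+1); matched 2.
Augmenting path W3→J2 (+1); matched 3.
Augmenting path W5→J6 (+1); matched 4.
Augmenting path W7→J7 (+1); matched 5.
Augmenting path W4→J1→W2→J6→W5→J8 (+1); matched 6.
No augmenting path remains; maximum matching = 6.
König certificate: {W2, W3, W4, W5, W7, J3} is a vertex cover of size 6 (every listed pair touches it), so no matching can be larger.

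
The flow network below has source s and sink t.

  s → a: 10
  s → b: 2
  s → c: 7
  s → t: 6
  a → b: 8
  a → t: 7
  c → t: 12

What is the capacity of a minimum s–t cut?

Augment s→t: bottleneck 6, flow now 6.
Augment s→a→t: bottleneck 7, flow now 13.
Augment s→c→t: bottleneck 7, flow now 20.
No augmenting path remains; maximum flow = 20.
By max-flow min-cut, the minimum cut capacity equals the max flow.
In the residual graph, reachable from s: {s, a, b}.
Min-cut edges: s→c (7), s→t (6), a→t (7); capacity 7 + 6 + 7 = 20.

20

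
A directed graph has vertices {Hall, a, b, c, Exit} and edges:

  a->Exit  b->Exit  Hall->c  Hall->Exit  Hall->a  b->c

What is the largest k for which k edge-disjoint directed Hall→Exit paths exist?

2

Assign every edge capacity 1; by Menger, the answer equals the max flow.
Path Hall→Exit (+1); total 1.
Path Hall→a→Exit (+1); total 2.
No residual Hall→Exit path; max flow = 2.
Certifying cut of size 2: {Hall→Exit, Hall→a}.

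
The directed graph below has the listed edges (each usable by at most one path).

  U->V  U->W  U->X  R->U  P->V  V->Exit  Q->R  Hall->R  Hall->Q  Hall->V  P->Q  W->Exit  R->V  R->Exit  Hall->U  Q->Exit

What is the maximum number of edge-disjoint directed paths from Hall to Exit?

Assign every edge capacity 1; by Menger, the answer equals the max flow.
Path Hall→Q→Exit (+1); total 1.
Path Hall→R→Exit (+1); total 2.
Path Hall→V→Exit (+1); total 3.
Path Hall→U→W→Exit (+1); total 4.
No residual Hall→Exit path; max flow = 4.
Certifying cut of size 4: {Hall→Q, Hall→R, Hall→U, Hall→V}.

4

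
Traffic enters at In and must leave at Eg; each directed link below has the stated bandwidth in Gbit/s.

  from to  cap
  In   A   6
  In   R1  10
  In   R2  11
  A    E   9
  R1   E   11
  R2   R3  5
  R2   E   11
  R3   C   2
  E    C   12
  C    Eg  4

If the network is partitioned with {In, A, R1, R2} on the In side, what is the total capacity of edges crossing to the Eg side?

Edges leaving {In, A, R1, R2}: A→E (9), R1→E (11), R2→R3 (5), R2→E (11).
Cut capacity = 9 + 11 + 5 + 11 = 36.

36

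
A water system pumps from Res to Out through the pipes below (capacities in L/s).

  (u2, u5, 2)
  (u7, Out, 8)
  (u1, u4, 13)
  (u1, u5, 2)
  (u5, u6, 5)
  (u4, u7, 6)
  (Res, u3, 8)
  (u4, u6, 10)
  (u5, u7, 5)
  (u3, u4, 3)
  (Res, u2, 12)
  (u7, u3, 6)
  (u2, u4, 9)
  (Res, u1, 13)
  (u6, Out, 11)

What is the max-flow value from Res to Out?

19

Augment Res→u1→u4→u6→Out: bottleneck 10, flow now 10.
Augment Res→u1→u4→u7→Out: bottleneck 3, flow now 13.
Augment Res→u2→u4→u7→Out: bottleneck 3, flow now 16.
Augment Res→u2→u5→u6→Out: bottleneck 1, flow now 17.
Augment Res→u2→u5→u7→Out: bottleneck 1, flow now 18.
Augment Res→u2→u4→u1→u5→u7→Out: bottleneck 1, flow now 19. (uses reverse residual edge)
No augmenting path remains; maximum flow = 19.
In the residual graph, reachable from Res: {Res, u1, u2, u3, u4, u5, u6, u7}.
Min-cut edges: u6→Out (11), u7→Out (8); capacity 11 + 8 = 19.
This cut is saturated, so no flow can exceed 19.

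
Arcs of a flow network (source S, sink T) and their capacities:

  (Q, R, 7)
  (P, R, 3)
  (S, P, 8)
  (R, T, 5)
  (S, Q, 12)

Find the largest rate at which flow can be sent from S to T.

5

Augment S→P→R→T: bottleneck 3, flow now 3.
Augment S→Q→R→T: bottleneck 2, flow now 5.
No augmenting path remains; maximum flow = 5.
In the residual graph, reachable from S: {S, P, Q, R}.
Min-cut edges: R→T (5); capacity 5 = 5.
This cut is saturated, so no flow can exceed 5.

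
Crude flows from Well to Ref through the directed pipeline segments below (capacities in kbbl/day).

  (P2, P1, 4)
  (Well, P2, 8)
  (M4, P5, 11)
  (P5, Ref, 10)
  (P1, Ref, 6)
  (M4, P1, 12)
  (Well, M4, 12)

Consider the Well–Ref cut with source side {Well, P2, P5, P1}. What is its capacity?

Edges leaving {Well, P2, P5, P1}: Well→M4 (12), P5→Ref (10), P1→Ref (6).
Cut capacity = 12 + 10 + 6 = 28.

28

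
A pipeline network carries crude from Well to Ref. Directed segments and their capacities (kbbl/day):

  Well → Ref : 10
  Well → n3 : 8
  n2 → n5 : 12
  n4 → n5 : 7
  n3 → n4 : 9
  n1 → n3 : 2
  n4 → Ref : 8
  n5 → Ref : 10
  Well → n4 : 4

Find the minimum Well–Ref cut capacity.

22

Augment Well→Ref: bottleneck 10, flow now 10.
Augment Well→n4→Ref: bottleneck 4, flow now 14.
Augment Well→n3→n4→Ref: bottleneck 4, flow now 18.
Augment Well→n3→n4→n5→Ref: bottleneck 4, flow now 22.
No augmenting path remains; maximum flow = 22.
By max-flow min-cut, the minimum cut capacity equals the max flow.
In the residual graph, reachable from Well: {Well}.
Min-cut edges: Well→n3 (8), Well→n4 (4), Well→Ref (10); capacity 8 + 4 + 10 = 22.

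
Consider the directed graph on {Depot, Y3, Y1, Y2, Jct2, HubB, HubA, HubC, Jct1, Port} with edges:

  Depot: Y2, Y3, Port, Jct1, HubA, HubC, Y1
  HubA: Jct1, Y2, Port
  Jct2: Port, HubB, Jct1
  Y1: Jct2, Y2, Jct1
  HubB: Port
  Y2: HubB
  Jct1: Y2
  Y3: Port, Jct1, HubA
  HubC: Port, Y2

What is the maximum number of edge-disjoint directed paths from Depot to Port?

Assign every edge capacity 1; by Menger, the answer equals the max flow.
Path Depot→Port (+1); total 1.
Path Depot→Y3→Port (+1); total 2.
Path Depot→HubA→Port (+1); total 3.
Path Depot→HubC→Port (+1); total 4.
Path Depot→Y1→Jct2→Port (+1); total 5.
Path Depot→Y2→HubB→Port (+1); total 6.
No residual Depot→Port path; max flow = 6.
Certifying cut of size 6: {Depot→HubA, Depot→HubC, Depot→Port, Depot→Y1, Depot→Y3, Y2→HubB}.

6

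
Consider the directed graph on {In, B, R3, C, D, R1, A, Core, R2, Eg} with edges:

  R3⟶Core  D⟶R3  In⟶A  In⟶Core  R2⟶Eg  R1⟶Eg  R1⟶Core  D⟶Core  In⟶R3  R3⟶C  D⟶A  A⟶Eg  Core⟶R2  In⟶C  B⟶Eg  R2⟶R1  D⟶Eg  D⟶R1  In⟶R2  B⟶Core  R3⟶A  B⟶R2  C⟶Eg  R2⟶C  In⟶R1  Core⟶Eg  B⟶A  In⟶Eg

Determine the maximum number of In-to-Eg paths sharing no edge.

6

Assign every edge capacity 1; by Menger, the answer equals the max flow.
Path In→Eg (+1); total 1.
Path In→C→Eg (+1); total 2.
Path In→R1→Eg (+1); total 3.
Path In→A→Eg (+1); total 4.
Path In→Core→Eg (+1); total 5.
Path In→R2→Eg (+1); total 6.
No residual In→Eg path; max flow = 6.
Certifying cut of size 6: {A→Eg, C→Eg, Core→Eg, In→Eg, R1→Eg, R2→Eg}.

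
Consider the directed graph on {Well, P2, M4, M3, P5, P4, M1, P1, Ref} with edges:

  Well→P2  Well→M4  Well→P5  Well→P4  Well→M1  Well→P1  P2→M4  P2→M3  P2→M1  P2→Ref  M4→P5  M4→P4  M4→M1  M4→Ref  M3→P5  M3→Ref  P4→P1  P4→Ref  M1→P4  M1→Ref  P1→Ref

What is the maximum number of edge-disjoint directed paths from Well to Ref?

5

Assign every edge capacity 1; by Menger, the answer equals the max flow.
Path Well→P2→Ref (+1); total 1.
Path Well→M4→Ref (+1); total 2.
Path Well→P4→Ref (+1); total 3.
Path Well→M1→Ref (+1); total 4.
Path Well→P1→Ref (+1); total 5.
No residual Well→Ref path; max flow = 5.
Certifying cut of size 5: {Well→M1, Well→M4, Well→P1, Well→P2, Well→P4}.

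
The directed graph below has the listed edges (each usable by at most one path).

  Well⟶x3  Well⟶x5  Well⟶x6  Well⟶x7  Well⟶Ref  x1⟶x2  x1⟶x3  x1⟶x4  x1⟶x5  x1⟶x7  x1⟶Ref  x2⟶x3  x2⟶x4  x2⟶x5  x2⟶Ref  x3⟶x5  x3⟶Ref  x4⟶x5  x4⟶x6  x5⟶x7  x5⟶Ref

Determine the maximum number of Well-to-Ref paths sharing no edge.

Assign every edge capacity 1; by Menger, the answer equals the max flow.
Path Well→Ref (+1); total 1.
Path Well→x3→Ref (+1); total 2.
Path Well→x5→Ref (+1); total 3.
No residual Well→Ref path; max flow = 3.
Certifying cut of size 3: {Well→Ref, Well→x3, Well→x5}.

3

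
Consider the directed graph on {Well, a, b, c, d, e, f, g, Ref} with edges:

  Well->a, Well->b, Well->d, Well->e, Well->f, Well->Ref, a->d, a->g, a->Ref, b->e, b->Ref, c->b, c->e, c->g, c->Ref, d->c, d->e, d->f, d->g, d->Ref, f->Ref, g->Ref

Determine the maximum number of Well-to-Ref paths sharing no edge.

5

Assign every edge capacity 1; by Menger, the answer equals the max flow.
Path Well→Ref (+1); total 1.
Path Well→a→Ref (+1); total 2.
Path Well→b→Ref (+1); total 3.
Path Well→d→Ref (+1); total 4.
Path Well→f→Ref (+1); total 5.
No residual Well→Ref path; max flow = 5.
Certifying cut of size 5: {Well→Ref, Well→a, Well→b, Well→d, Well→f}.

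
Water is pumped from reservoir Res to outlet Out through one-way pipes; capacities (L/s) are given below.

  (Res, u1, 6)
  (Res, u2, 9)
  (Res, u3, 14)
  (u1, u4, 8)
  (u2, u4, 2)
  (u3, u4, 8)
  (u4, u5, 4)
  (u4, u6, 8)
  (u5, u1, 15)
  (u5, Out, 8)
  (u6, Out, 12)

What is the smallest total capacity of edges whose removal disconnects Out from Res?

12

Augment Res→u1→u4→u5→Out: bottleneck 4, flow now 4.
Augment Res→u1→u4→u6→Out: bottleneck 2, flow now 6.
Augment Res→u2→u4→u6→Out: bottleneck 2, flow now 8.
Augment Res→u3→u4→u6→Out: bottleneck 4, flow now 12.
No augmenting path remains; maximum flow = 12.
By max-flow min-cut, the minimum cut capacity equals the max flow.
In the residual graph, reachable from Res: {Res, u1, u2, u3, u4}.
Min-cut edges: u4→u5 (4), u4→u6 (8); capacity 4 + 8 = 12.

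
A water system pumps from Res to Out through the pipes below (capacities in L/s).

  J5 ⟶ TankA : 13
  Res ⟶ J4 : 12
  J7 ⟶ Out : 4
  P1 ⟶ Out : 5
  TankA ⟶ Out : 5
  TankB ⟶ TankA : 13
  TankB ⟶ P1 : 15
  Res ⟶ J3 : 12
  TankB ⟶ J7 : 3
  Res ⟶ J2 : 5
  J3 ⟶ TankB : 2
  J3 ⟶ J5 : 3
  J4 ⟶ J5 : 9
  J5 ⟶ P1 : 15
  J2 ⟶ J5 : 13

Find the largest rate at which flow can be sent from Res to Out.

Augment Res→J2→J5→P1→Out: bottleneck 5, flow now 5.
Augment Res→J3→TankB→J7→Out: bottleneck 2, flow now 7.
Augment Res→J3→J5→TankA→Out: bottleneck 3, flow now 10.
Augment Res→J4→J5→TankA→Out: bottleneck 2, flow now 12.
No augmenting path remains; maximum flow = 12.
In the residual graph, reachable from Res: {Res, J2, J3, J4, J5, P1, TankA}.
Min-cut edges: J3→TankB (2), P1→Out (5), TankA→Out (5); capacity 2 + 5 + 5 = 12.
This cut is saturated, so no flow can exceed 12.

12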